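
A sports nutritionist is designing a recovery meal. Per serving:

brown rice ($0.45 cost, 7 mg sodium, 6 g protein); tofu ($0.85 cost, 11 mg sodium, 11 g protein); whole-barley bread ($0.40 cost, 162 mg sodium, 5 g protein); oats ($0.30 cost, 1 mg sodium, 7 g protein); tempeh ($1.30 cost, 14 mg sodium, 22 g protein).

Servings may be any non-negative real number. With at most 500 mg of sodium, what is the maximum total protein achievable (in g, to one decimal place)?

Protein per mg sodium: oats 7, tempeh 1.571, tofu 1, brown rice 0.8571, whole-barley bread 0.03086.
With no serving limits, spend the whole sodium allowance on oats: 500 mg / 1 mg × 7 g = 3500.0 g.

3500.0 g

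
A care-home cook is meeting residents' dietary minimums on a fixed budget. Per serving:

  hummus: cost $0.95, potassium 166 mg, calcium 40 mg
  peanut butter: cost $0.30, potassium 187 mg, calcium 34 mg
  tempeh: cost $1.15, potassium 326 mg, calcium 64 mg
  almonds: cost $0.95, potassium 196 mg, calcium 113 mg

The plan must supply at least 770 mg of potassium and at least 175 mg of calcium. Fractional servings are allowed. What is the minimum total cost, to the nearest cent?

$1.52

A basic optimal solution has at most two foods positive. Try each food alone and each pair with both targets met exactly.
hummus only: max(770/166, 175/40) = 4.639 servings → $4.41.
peanut butter only: max(770/187, 175/34) = 5.147 servings → $1.54.
tempeh only: max(770/326, 175/64) = 2.734 servings → $3.14.
almonds only: max(770/196, 175/113) = 3.929 servings → $3.73.
hummus + peanut butter with both tight: 3.565 servings and 0.9532 servings → $3.67.
hummus + tempeh with both tight: 3.216 servings and 0.7243 servings → $3.89.
hummus + almonds: intersection lies outside the first quadrant.
peanut butter + tempeh: the both-tight solution has a negative serving — not a feasible corner.
peanut butter + almonds with both tight: 3.643 servings and 0.4524 servings → $1.52.
tempeh + almonds with both tight: 2.17 servings and 0.3198 servings → $2.80.
So the least-cost plan costs $1.52.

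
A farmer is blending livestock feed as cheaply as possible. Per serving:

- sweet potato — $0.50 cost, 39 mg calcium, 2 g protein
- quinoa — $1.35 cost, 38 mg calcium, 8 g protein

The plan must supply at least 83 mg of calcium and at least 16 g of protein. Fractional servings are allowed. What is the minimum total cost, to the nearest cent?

At the optimum either one food covers both requirements or two foods hit both targets exactly; no other combination can be cheaper.
sweet potato only: max(83/39, 16/2) = 8 servings → $4.00.
quinoa only: max(83/38, 16/8) = 2.184 servings → $2.95.
sweet potato + quinoa with both tight: 0.2373 servings and 1.941 servings → $2.74.
The minimum over all feasible corners is $2.74.

$2.74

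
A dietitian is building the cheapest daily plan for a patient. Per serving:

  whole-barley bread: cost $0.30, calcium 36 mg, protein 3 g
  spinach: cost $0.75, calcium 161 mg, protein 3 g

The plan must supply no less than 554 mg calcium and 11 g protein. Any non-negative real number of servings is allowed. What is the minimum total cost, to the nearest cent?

Check every corner: each single food scaled to meet both minima, and each pair solved so both constraints bind.
whole-barley bread only: max(554/36, 11/3) = 15.39 servings → $4.62.
spinach only: max(554/161, 11/3) = 3.667 servings → $2.75.
whole-barley bread + spinach with both tight: 0.2907 servings and 3.376 servings → $2.62.
So the least-cost plan costs $2.62.

$2.62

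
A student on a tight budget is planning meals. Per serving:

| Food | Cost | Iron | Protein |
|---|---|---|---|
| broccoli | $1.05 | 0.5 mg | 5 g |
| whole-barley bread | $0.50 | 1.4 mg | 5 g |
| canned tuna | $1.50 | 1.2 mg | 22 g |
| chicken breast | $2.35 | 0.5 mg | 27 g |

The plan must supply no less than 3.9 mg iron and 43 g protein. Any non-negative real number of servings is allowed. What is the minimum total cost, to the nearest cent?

An LP optimum is at a vertex; with two nutrient constraints at most two foods are used. Check each candidate.
broccoli only: max(3.9/0.5, 43/5) = 8.6 servings → $9.03.
whole-barley bread only: max(3.9/1.4, 43/5) = 8.6 servings → $4.30.
canned tuna only: max(3.9/1.2, 43/22) = 3.25 servings → $4.88.
chicken breast only: max(3.9/0.5, 43/27) = 7.8 servings → $18.33.
broccoli + whole-barley bread: the both-tight solution has a negative serving — not a feasible corner.
broccoli + canned tuna with both tight: 6.84 servings and 0.4 servings → $7.78.
broccoli + chicken breast with both tight: 7.618 servings and 0.1818 servings → $8.43.
whole-barley bread + canned tuna with both tight: 1.379 servings and 1.641 servings → $3.15.
whole-barley bread + chicken breast with both tight: 2.374 servings and 1.153 servings → $3.90.
canned tuna + chicken breast with both targets exact would need a negative amount; discard.
The minimum over all feasible corners is $3.15.

$3.15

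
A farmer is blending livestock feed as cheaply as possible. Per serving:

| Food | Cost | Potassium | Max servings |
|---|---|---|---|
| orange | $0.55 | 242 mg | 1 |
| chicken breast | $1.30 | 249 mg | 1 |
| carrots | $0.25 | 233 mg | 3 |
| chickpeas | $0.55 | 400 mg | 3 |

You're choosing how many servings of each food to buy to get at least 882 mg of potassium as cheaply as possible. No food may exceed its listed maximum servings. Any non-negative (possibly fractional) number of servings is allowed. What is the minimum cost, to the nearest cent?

Cost per mg of potassium: carrots $0.0011, chickpeas $0.0014, orange $0.0023, chicken breast $0.0052.
Take 3 servings of carrots: +699.0 mg potassium for $0.75 (total $0.75, still need 183.0 mg).
Take 0.4575 servings of chickpeas: +183.0 mg potassium for $0.25 (total $1.00, still need 0.0 mg).
Filling from the cheapest source first is optimal under one linear minimum: $1.00.

$1.00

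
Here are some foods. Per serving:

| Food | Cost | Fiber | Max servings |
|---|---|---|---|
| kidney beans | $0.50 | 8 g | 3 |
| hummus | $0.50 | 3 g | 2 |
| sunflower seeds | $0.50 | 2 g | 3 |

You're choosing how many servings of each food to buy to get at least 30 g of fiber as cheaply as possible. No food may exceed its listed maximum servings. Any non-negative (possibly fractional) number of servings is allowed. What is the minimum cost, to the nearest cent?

Cost per g of fiber: kidney beans $0.0625, hummus $0.1667, sunflower seeds $0.2500.
Take 3 servings of kidney beans: +24.0 g fiber for $1.50 (total $1.50, still need 6.0 g).
Take 2 servings of hummus: +6.0 g fiber for $1.00 (total $2.50, still need 0.0 g).
Filling from the cheapest source first is optimal under one linear minimum: $2.50.

$2.50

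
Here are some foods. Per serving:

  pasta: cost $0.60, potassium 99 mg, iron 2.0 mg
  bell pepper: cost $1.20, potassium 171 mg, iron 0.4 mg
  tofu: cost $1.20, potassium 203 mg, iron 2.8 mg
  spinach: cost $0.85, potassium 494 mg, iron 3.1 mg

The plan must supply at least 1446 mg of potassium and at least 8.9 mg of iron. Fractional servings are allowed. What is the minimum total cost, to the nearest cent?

Two binding constraints pin down two serving amounts, so the optimal mix uses at most two foods. The candidates are each food alone (scaled to the tighter of potassium/iron) and each pair with both constraints tight.
pasta only: max(1446/99, 8.9/2.0) = 14.61 servings → $8.76.
bell pepper only: max(1446/171, 8.9/0.4) = 22.25 servings → $26.70.
tofu only: max(1446/203, 8.9/2.8) = 7.123 servings → $8.55.
spinach only: max(1446/494, 8.9/3.1) = 2.927 servings → $2.49.
pasta + bell pepper with both tight: 3.12 servings and 6.65 servings → $9.85.
pasta + tofu with both targets exact would need a negative amount; discard.
pasta + spinach: the both-tight solution has a negative serving — not a feasible corner.
bell pepper + tofu with both tight: 5.639 servings and 2.373 servings → $9.61.
bell pepper + spinach with both tight: 0.2586 servings and 2.838 servings → $2.72.
tofu + spinach: the both-tight solution has a negative serving — not a feasible corner.
So the least-cost plan costs $2.49.

$2.49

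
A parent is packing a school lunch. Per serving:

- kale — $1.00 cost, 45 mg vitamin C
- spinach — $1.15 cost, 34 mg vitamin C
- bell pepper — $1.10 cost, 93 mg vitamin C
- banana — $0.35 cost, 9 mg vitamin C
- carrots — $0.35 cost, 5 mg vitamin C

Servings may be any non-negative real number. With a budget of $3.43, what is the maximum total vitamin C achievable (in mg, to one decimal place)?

290.0 mg

Vitamin C per dollar: bell pepper 84.55, kale 45, spinach 29.57, banana 25.71, carrots 14.29.
With no serving limits, spend the whole cost allowance on bell pepper: $3.43 / $1.10 × 93 mg = 290.0 mg.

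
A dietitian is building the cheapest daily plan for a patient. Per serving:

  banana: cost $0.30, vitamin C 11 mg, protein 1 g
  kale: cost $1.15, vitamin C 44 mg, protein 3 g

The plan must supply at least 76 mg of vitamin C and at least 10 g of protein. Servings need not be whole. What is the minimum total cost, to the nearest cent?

This is a tiny linear program; its minimum lies at a vertex of the feasible set. List the vertices and price them.
banana only: max(76/11, 10/1) = 10 servings → $3.00.
kale only: max(76/44, 10/3) = 3.333 servings → $3.83.
banana + kale with both targets exact would need a negative amount; discard.
Cheapest feasible corner: $3.00.

$3.00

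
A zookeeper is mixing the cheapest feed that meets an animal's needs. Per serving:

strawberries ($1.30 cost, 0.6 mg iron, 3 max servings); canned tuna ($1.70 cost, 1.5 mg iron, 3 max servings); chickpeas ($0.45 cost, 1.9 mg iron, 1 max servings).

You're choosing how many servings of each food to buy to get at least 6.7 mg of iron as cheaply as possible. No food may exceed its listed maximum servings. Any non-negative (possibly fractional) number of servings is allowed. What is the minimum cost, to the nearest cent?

Cost per mg of iron: chickpeas $0.2368, canned tuna $1.1333, strawberries $2.1667.
Take 1 serving of chickpeas: +1.9 mg iron for $0.45 (total $0.45, still need 4.8 mg).
Take 3 servings of canned tuna: +4.5 mg iron for $5.10 (total $5.55, still need 0.3 mg).
Take 0.5 servings of strawberries: +0.3 mg iron for $0.65 (total $6.20, still need 0.0 mg).
Filling from the cheapest source first is optimal under one linear minimum: $6.20.

$6.20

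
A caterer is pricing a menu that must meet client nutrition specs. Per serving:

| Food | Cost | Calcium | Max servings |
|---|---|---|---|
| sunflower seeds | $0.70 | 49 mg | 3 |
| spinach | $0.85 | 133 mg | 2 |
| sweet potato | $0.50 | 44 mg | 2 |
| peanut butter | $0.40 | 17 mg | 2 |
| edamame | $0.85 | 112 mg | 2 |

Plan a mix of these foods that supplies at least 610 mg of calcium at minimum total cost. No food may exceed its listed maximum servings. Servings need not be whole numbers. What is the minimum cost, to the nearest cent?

Cost per mg of calcium: spinach $0.0064, edamame $0.0076, sweet potato $0.0114, sunflower seeds $0.0143, peanut butter $0.0235.
Take 2 servings of spinach: +266.0 mg calcium for $1.70 (total $1.70, still need 344.0 mg).
Take 2 servings of edamame: +224.0 mg calcium for $1.70 (total $3.40, still need 120.0 mg).
Take 2 servings of sweet potato: +88.0 mg calcium for $1.00 (total $4.40, still need 32.0 mg).
Take 0.6531 servings of sunflower seeds: +32.0 mg calcium for $0.46 (total $4.86, still need 0.0 mg).
Filling from the cheapest source first is optimal under one linear minimum: $4.86.

$4.86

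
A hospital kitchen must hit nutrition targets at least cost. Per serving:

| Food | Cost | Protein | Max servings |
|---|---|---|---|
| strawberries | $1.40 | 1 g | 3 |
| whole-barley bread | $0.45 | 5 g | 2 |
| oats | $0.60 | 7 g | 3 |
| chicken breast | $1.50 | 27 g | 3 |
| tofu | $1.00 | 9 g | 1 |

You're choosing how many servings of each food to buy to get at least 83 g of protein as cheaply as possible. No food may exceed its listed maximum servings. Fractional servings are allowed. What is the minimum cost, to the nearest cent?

$4.67

Cost per g of protein: chicken breast $0.0556, oats $0.0857, whole-barley bread $0.0900, tofu $0.1111, strawberries $1.4000.
Take 3 servings of chicken breast: +81.0 g protein for $4.50 (total $4.50, still need 2.0 g).
Take 0.2857 servings of oats: +2.0 g protein for $0.17 (total $4.67, still need 0.0 g).
Filling from the cheapest source first is optimal under one linear minimum: $4.67.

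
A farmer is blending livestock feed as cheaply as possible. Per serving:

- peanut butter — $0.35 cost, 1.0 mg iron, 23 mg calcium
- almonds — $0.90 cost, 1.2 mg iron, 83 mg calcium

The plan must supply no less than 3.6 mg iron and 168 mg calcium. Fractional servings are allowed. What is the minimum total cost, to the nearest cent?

peanut butter only: max(3.6/1.0, 168/23) = 7.304 servings → $2.56.
almonds only: max(3.6/1.2, 168/83) = 3 servings → $2.70.
peanut butter + almonds with both tight: 1.755 servings and 1.538 servings → $2.00.
Cheapest feasible corner: $2.00.

$2.00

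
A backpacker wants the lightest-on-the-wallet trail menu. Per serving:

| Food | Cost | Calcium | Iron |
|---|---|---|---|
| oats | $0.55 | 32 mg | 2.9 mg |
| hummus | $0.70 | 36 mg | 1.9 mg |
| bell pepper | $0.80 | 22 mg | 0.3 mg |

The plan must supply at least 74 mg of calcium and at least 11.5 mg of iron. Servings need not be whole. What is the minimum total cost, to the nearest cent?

$2.18

Minimising a linear cost over {calcium ≥ 74, iron ≥ 11.5, servings ≥ 0} — the optimum is at a vertex, using one or two foods.
oats only: max(74/32, 11.5/2.9) = 3.966 servings → $2.18.
hummus only: max(74/36, 11.5/1.9) = 6.053 servings → $4.24.
bell pepper only: max(74/22, 11.5/0.3) = 38.33 servings → $30.67.
oats + hummus: the both-tight solution has a negative serving — not a feasible corner.
oats + bell pepper with both targets exact would need a negative amount; discard.
hummus + bell pepper: intersection lies outside the first quadrant.
So the least-cost plan costs $2.18.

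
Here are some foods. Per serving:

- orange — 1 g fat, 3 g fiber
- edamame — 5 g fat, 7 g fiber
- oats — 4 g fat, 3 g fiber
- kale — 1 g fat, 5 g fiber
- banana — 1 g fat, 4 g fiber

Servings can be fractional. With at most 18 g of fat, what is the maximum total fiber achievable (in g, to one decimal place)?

90.0 g

Fiber per g fat: kale 5, banana 4, orange 3, edamame 1.4, oats 0.75.
With no serving limits, spend the whole fat allowance on kale: 18 g / 1 g × 5 g = 90.0 g.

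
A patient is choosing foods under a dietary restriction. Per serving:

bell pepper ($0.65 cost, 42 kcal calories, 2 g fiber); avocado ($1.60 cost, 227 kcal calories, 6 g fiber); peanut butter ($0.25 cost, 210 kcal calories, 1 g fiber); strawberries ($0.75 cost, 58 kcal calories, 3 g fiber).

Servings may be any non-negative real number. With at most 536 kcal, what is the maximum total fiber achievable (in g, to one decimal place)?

27.7 g

Fiber per kcal: strawberries 0.05172, bell pepper 0.04762, avocado 0.02643, peanut butter 0.004762.
With no serving limits, spend the whole calories allowance on strawberries: 536 kcal / 58 kcal × 3 g = 27.7 g.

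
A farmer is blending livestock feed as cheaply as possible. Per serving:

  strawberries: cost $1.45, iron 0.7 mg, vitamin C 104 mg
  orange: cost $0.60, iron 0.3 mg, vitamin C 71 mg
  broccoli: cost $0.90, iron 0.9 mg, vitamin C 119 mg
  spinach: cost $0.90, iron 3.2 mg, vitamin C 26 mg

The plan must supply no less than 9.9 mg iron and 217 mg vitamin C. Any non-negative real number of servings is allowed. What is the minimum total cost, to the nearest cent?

$3.58

At the optimum either one food covers both requirements or two foods hit both targets exactly; no other combination can be cheaper.
strawberries only: max(9.9/0.7, 217/104) = 14.14 servings → $20.51.
orange only: max(9.9/0.3, 217/71) = 33 servings → $19.80.
broccoli only: max(9.9/0.9, 217/119) = 11 servings → $9.90.
spinach only: max(9.9/3.2, 217/26) = 8.346 servings → $7.51.
strawberries + orange: intersection lies outside the first quadrant.
strawberries + broccoli: intersection lies outside the first quadrant.
strawberries + spinach with both tight: 1.389 servings and 2.79 servings → $4.53.
orange + broccoli: the both-tight solution has a negative serving — not a feasible corner.
orange + spinach with both tight: 1.992 servings and 2.907 servings → $3.81.
broccoli + spinach with both tight: 1.223 servings and 2.75 servings → $3.58.
Cheapest feasible corner: $3.58.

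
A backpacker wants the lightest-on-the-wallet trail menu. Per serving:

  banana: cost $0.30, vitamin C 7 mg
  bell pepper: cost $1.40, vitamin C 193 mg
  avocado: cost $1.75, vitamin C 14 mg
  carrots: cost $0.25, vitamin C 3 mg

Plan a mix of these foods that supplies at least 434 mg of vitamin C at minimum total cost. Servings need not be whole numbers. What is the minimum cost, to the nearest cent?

$3.15

Cost per mg of vitamin C: bell pepper $0.0073, banana $0.0429, carrots $0.0833, avocado $0.1250.
With no serving limits, use only bell pepper: 434 mg / 193 mg = 2.249 servings × $1.40 = $3.15.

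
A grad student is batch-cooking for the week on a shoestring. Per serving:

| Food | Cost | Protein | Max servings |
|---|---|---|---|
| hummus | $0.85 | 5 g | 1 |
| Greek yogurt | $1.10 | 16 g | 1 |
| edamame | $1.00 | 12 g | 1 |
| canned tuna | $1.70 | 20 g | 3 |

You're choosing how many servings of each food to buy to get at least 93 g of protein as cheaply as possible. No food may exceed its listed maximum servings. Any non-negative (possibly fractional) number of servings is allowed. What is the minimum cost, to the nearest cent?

$8.05

Cost per g of protein: Greek yogurt $0.0688, edamame $0.0833, canned tuna $0.0850, hummus $0.1700.
Take 1 serving of Greek yogurt: +16.0 g protein for $1.10 (total $1.10, still need 77.0 g).
Take 1 serving of edamame: +12.0 g protein for $1.00 (total $2.10, still need 65.0 g).
Take 3 servings of canned tuna: +60.0 g protein for $5.10 (total $7.20, still need 5.0 g).
Take 1 serving of hummus: +5.0 g protein for $0.85 (total $8.05, still need 0.0 g).
Greedy by cheapest-per-g is optimal for a single linear constraint, so the minimum cost is $8.05.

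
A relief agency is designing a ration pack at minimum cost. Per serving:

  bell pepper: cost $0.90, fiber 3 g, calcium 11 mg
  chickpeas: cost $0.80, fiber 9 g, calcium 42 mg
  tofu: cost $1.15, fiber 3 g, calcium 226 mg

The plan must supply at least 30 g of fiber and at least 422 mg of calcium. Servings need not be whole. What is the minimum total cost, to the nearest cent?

Check every corner: each single food scaled to meet both minima, and each pair solved so both constraints bind.
bell pepper only: max(30/3, 422/11) = 38.36 servings → $34.53.
chickpeas only: max(30/9, 422/42) = 10.05 servings → $8.04.
tofu only: max(30/3, 422/226) = 10 servings → $11.50.
bell pepper + chickpeas: intersection lies outside the first quadrant.
bell pepper + tofu with both tight: 8.549 servings and 1.451 servings → $9.36.
chickpeas + tofu with both tight: 2.89 servings and 1.33 servings → $3.84.
Cheapest feasible corner: $3.84.

$3.84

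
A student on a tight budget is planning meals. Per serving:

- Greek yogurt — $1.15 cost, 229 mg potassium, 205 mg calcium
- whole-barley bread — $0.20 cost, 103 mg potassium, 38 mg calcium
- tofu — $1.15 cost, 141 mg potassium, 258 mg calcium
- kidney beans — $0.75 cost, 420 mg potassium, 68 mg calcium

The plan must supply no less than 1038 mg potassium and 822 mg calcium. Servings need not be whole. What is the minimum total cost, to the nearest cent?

Greek yogurt only: max(1038/229, 822/205) = 4.533 servings → $5.21.
whole-barley bread only: max(1038/103, 822/38) = 21.63 servings → $4.33.
tofu only: max(1038/141, 822/258) = 7.362 servings → $8.47.
kidney beans only: max(1038/420, 822/68) = 12.09 servings → $9.07.
Greek yogurt + whole-barley bread with both tight: 3.643 servings and 1.978 servings → $4.59.
Greek yogurt + tofu: the both-tight solution has a negative serving — not a feasible corner.
Greek yogurt + kidney beans with both tight: 3.894 servings and 0.3481 servings → $4.74.
whole-barley bread + tofu with both tight: 7.16 servings and 2.132 servings → $3.88.
whole-barley bread + kidney beans: intersection lies outside the first quadrant.
tofu + kidney beans with both tight: 2.781 servings and 1.538 servings → $4.35.
Cheapest feasible corner: $3.88.

$3.88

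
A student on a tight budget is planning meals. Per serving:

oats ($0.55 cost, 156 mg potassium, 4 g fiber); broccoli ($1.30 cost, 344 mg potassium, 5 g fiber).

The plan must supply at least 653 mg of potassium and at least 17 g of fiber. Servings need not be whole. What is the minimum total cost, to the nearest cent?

With two linear requirements the optimum uses one or two foods; enumerate the corners.
oats only: max(653/156, 17/4) = 4.25 servings → $2.34.
broccoli only: max(653/344, 17/5) = 3.4 servings → $4.42.
oats + broccoli: intersection lies outside the first quadrant.
The minimum over all feasible corners is $2.34.

$2.34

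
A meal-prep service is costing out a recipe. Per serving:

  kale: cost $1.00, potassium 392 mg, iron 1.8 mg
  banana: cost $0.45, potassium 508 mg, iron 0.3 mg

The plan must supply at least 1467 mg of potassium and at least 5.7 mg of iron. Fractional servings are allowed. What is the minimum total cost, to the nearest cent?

$3.31

Two binding constraints pin down two serving amounts, so the optimal mix uses at most two foods. The candidates are each food alone (scaled to the tighter of potassium/iron) and each pair with both constraints tight.
kale only: max(1467/392, 5.7/1.8) = 3.742 servings → $3.74.
banana only: max(1467/508, 5.7/0.3) = 19 servings → $8.55.
kale + banana with both tight: 3.082 servings and 0.5098 servings → $3.31.
So the least-cost plan costs $3.31.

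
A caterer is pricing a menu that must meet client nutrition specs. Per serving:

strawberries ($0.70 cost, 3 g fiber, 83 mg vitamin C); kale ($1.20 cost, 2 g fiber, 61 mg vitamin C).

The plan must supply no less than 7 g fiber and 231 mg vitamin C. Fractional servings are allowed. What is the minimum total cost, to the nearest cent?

With two linear requirements the optimum uses one or two foods; enumerate the corners.
strawberries only: max(7/3, 231/83) = 2.783 servings → $1.95.
kale only: max(7/2, 231/61) = 3.787 servings → $4.54.
strawberries + kale: the both-tight solution has a negative serving — not a feasible corner.
So the least-cost plan costs $1.95.

$1.95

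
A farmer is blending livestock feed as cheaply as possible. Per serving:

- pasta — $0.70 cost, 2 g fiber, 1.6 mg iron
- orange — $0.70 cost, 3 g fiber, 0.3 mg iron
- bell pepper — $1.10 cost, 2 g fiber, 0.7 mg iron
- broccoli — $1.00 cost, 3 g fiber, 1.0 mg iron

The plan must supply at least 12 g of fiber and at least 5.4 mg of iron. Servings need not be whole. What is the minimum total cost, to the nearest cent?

Minimising a linear cost over {fiber ≥ 12, iron ≥ 5.4, servings ≥ 0} — the optimum is at a vertex, using one or two foods.
pasta only: max(12/2, 5.4/1.6) = 6 servings → $4.20.
orange only: max(12/3, 5.4/0.3) = 18 servings → $12.60.
bell pepper only: max(12/2, 5.4/0.7) = 7.714 servings → $8.49.
broccoli only: max(12/3, 5.4/1.0) = 5.4 servings → $5.40.
pasta + orange with both tight: 3 servings and 2 servings → $3.50.
pasta + bell pepper with both tight: 1.333 servings and 4.667 servings → $6.07.
pasta + broccoli with both tight: 1.5 servings and 3 servings → $4.05.
orange + bell pepper with both targets exact would need a negative amount; discard.
orange + broccoli with both targets exact would need a negative amount; discard.
bell pepper + broccoli: intersection lies outside the first quadrant.
The minimum over all feasible corners is $3.50.

$3.50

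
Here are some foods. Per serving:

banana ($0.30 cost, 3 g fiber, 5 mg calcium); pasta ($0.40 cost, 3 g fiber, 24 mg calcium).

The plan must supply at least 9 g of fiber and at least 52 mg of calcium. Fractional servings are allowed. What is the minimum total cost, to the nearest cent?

An LP optimum is at a vertex; with two nutrient constraints at most two foods are used. Check each candidate.
banana only: max(9/3, 52/5) = 10.4 servings → $3.12.
pasta only: max(9/3, 52/24) = 3 servings → $1.20.
banana + pasta with both tight: 1.053 servings and 1.947 servings → $1.09.
The minimum over all feasible corners is $1.09.

$1.09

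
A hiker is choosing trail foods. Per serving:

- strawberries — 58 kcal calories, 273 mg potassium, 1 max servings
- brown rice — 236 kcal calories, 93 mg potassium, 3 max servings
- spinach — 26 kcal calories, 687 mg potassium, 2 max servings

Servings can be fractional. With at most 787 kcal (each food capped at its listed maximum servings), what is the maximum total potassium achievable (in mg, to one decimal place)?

Potassium per kcal: spinach 26.42, strawberries 4.707, brown rice 0.3941.
Take 2 servings of spinach: uses 52 kcal, +1374.0 mg potassium (running total 1374.0 mg).
Take 1 serving of strawberries: uses 58 kcal, +273.0 mg potassium (running total 1647.0 mg).
Take 2.869 servings of brown rice: uses 677 kcal, +266.8 mg potassium (running total 1913.8 mg).
Greedy by best ratio exhausts the calories allowance optimally: 1913.8 mg.

1913.8 mg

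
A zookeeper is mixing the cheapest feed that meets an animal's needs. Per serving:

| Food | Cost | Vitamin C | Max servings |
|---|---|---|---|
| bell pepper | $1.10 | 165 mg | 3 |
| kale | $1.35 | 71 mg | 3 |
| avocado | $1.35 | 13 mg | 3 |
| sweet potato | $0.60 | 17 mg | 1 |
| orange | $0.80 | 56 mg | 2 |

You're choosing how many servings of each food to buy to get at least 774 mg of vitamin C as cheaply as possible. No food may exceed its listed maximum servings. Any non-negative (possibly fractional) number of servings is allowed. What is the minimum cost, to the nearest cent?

$8.08

Cost per mg of vitamin C: bell pepper $0.0067, orange $0.0143, kale $0.0190, sweet potato $0.0353, avocado $0.1038.
Take 3 servings of bell pepper: +495.0 mg vitamin C for $3.30 (total $3.30, still need 279.0 mg).
Take 2 servings of orange: +112.0 mg vitamin C for $1.60 (total $4.90, still need 167.0 mg).
Take 2.352 servings of kale: +167.0 mg vitamin C for $3.18 (total $8.08, still need 0.0 mg).
Filling from the cheapest source first is optimal under one linear minimum: $8.08.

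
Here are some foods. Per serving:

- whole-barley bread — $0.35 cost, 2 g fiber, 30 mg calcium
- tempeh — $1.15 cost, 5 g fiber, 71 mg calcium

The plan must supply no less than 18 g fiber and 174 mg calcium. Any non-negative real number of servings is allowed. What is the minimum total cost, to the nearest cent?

$3.15

whole-barley bread only: max(18/2, 174/30) = 9 servings → $3.15.
tempeh only: max(18/5, 174/71) = 3.6 servings → $4.14.
whole-barley bread + tempeh: intersection lies outside the first quadrant.
Cheapest feasible corner: $3.15.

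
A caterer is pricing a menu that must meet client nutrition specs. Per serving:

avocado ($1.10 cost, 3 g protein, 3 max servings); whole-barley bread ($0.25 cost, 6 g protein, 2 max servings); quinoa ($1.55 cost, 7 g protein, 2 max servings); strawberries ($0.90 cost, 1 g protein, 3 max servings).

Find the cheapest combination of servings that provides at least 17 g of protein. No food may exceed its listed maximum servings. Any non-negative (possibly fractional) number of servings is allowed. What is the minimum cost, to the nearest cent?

$1.61

Cost per g of protein: whole-barley bread $0.0417, quinoa $0.2214, avocado $0.3667, strawberries $0.9000.
Take 2 servings of whole-barley bread: +12.0 g protein for $0.50 (total $0.50, still need 5.0 g).
Take 0.7143 servings of quinoa: +5.0 g protein for $1.11 (total $1.61, still need 0.0 g).
Filling from the cheapest source first is optimal under one linear minimum: $1.61.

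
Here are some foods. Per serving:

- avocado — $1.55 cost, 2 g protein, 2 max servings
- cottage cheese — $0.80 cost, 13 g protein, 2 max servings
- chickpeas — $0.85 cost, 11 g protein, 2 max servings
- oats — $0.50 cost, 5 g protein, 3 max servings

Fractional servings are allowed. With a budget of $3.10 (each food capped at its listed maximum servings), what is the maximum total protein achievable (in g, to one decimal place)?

Protein per dollar: cottage cheese 16.25, chickpeas 12.94, oats 10, avocado 1.29.
Take 2 servings of cottage cheese: spends $1.60, +26.0 g protein (running total 26.0 g).
Take 1.765 servings of chickpeas: spends $1.50, +19.4 g protein (running total 45.4 g).
Filling greedily by protein-per-dollar is optimal for one linear limit, giving 45.4 g.

45.4 g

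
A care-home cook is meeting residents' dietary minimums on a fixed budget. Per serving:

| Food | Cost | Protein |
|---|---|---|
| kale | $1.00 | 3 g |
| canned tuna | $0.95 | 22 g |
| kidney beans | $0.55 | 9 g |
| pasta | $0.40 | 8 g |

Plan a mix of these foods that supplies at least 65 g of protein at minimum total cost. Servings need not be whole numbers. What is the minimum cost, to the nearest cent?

Cost per g of protein: canned tuna $0.0432, pasta $0.0500, kidney beans $0.0611, kale $0.3333.
With no serving limits, use only canned tuna: 65 g / 22 g = 2.955 servings × $0.95 = $2.81.

$2.81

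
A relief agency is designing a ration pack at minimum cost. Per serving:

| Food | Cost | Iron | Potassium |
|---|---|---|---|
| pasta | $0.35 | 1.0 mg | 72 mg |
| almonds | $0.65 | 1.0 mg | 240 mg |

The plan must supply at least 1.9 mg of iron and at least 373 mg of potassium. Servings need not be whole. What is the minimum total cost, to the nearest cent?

$1.09

pasta only: max(1.9/1.0, 373/72) = 5.181 servings → $1.81.
almonds only: max(1.9/1.0, 373/240) = 1.9 servings → $1.24.
pasta + almonds with both tight: 0.494 servings and 1.406 servings → $1.09.
Cheapest feasible corner: $1.09.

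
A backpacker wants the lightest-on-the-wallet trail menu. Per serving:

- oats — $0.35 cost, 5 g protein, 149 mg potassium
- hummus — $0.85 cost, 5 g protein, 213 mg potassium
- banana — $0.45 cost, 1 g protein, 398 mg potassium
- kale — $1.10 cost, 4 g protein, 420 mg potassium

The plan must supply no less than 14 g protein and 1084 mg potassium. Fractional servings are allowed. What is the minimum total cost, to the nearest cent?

Two binding constraints pin down two serving amounts, so the optimal mix uses at most two foods. The candidates are each food alone (scaled to the tighter of protein/potassium) and each pair with both constraints tight.
oats only: max(14/5, 1084/149) = 7.275 servings → $2.55.
hummus only: max(14/5, 1084/213) = 5.089 servings → $4.33.
banana only: max(14/1, 1084/398) = 14 servings → $6.30.
kale only: max(14/4, 1084/420) = 3.5 servings → $3.85.
oats + hummus with both targets exact would need a negative amount; discard.
oats + banana with both tight: 2.438 servings and 1.811 servings → $1.67.
oats + kale with both tight: 1.027 servings and 2.217 servings → $2.80.
hummus + banana with both tight: 2.526 servings and 1.372 servings → $2.76.
hummus + kale with both tight: 1.237 servings and 1.954 servings → $3.20.
banana + kale: the both-tight solution has a negative serving — not a feasible corner.
The minimum over all feasible corners is $1.67.

$1.67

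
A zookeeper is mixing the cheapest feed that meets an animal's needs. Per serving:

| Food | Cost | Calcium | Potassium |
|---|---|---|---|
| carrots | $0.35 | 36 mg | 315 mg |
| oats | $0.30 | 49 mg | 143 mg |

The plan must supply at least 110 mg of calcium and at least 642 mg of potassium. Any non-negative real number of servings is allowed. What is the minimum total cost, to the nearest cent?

$0.87

At the optimum either one food covers both requirements or two foods hit both targets exactly; no other combination can be cheaper.
carrots only: max(110/36, 642/315) = 3.056 servings → $1.07.
oats only: max(110/49, 642/143) = 4.49 servings → $1.35.
carrots + oats with both tight: 1.529 servings and 1.122 servings → $0.87.
So the least-cost plan costs $0.87.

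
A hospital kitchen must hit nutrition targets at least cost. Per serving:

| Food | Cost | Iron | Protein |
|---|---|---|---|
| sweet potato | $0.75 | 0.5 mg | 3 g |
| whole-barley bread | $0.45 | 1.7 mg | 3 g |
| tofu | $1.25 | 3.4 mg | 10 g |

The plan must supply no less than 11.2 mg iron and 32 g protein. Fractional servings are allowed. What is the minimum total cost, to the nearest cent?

$4.04

At the optimum either one food covers both requirements or two foods hit both targets exactly; no other combination can be cheaper.
sweet potato only: max(11.2/0.5, 32/3) = 22.4 servings → $16.80.
whole-barley bread only: max(11.2/1.7, 32/3) = 10.67 servings → $4.80.
tofu only: max(11.2/3.4, 32/10) = 3.294 servings → $4.12.
sweet potato + whole-barley bread with both tight: 5.778 servings and 4.889 servings → $6.53.
sweet potato + tofu with both targets exact would need a negative amount; discard.
whole-barley bread + tofu with both tight: 0.4706 servings and 3.059 servings → $4.04.
So the least-cost plan costs $4.04.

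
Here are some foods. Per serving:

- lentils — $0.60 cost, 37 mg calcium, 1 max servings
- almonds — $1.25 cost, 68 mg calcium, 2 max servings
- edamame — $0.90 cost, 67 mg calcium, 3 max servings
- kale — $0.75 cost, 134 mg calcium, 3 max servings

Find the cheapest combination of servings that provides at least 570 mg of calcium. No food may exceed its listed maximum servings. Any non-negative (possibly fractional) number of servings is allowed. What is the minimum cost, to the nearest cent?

$4.51

Cost per mg of calcium: kale $0.0056, edamame $0.0134, lentils $0.0162, almonds $0.0184.
Take 3 servings of kale: +402.0 mg calcium for $2.25 (total $2.25, still need 168.0 mg).
Take 2.507 servings of edamame: +168.0 mg calcium for $2.26 (total $4.51, still need 0.0 mg).
Greedy by cheapest-per-mg is optimal for a single linear constraint, so the minimum cost is $4.51.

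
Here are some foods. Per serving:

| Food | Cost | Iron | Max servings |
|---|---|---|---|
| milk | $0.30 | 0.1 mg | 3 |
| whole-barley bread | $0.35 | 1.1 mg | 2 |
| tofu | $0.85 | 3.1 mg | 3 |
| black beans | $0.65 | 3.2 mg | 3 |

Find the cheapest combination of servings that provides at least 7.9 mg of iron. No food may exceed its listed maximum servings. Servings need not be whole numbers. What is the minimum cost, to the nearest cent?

$1.60

Cost per mg of iron: black beans $0.2031, tofu $0.2742, whole-barley bread $0.3182, milk $3.0000.
Take 2.469 servings of black beans: +7.9 mg iron for $1.60 (total $1.60, still need 0.0 mg).
Greedy by cheapest-per-mg is optimal for a single linear constraint, so the minimum cost is $1.60.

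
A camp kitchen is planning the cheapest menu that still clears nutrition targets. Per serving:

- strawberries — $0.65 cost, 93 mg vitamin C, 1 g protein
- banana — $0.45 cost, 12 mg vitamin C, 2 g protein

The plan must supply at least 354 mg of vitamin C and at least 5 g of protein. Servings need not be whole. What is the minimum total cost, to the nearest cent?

$2.71

strawberries only: max(354/93, 5/1) = 5 servings → $3.25.
banana only: max(354/12, 5/2) = 29.5 servings → $13.28.
strawberries + banana with both tight: 3.724 servings and 0.6379 servings → $2.71.
Cheapest feasible corner: $2.71.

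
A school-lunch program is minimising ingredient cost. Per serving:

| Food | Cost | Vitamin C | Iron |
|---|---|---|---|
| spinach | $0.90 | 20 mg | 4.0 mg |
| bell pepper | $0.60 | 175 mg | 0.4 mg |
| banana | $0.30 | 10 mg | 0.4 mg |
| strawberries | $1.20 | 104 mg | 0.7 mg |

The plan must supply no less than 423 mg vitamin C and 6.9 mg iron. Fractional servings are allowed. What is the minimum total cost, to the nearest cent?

$2.70

Compare the cost at each extreme point of the feasible region.
spinach only: max(423/20, 6.9/4.0) = 21.15 servings → $19.04.
bell pepper only: max(423/175, 6.9/0.4) = 17.25 servings → $10.35.
banana only: max(423/10, 6.9/0.4) = 42.3 servings → $12.69.
strawberries only: max(423/104, 6.9/0.7) = 9.857 servings → $11.83.
spinach + bell pepper with both tight: 1.5 servings and 2.246 servings → $2.70.
spinach + banana: intersection lies outside the first quadrant.
spinach + strawberries with both tight: 1.049 servings and 3.866 servings → $5.58.
bell pepper + banana with both tight: 1.518 servings and 15.73 servings → $5.63.
bell pepper + strawberries: the both-tight solution has a negative serving — not a feasible corner.
banana + strawberries with both tight: 12.18 servings and 2.896 servings → $7.13.
Cheapest feasible corner: $2.70.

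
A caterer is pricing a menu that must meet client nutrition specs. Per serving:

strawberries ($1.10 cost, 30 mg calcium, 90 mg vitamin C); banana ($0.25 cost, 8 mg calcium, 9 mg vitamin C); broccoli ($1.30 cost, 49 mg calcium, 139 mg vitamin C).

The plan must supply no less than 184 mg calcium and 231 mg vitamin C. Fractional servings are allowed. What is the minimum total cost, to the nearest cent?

strawberries only: max(184/30, 231/90) = 6.133 servings → $6.75.
banana only: max(184/8, 231/9) = 25.67 servings → $6.42.
broccoli only: max(184/49, 231/139) = 3.755 servings → $4.88.
strawberries + banana with both tight: 0.4267 servings and 21.4 servings → $5.82.
strawberries + broccoli: intersection lies outside the first quadrant.
banana + broccoli with both tight: 21.25 servings and 0.2861 servings → $5.68.
The minimum over all feasible corners is $4.88.

$4.88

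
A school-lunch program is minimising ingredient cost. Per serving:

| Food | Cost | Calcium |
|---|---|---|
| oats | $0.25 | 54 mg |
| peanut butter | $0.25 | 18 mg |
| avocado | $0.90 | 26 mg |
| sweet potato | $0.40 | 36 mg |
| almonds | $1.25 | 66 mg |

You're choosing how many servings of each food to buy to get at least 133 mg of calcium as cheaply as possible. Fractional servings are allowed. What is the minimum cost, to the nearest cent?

Cost per mg of calcium: oats $0.0046, sweet potato $0.0111, peanut butter $0.0139, almonds $0.0189, avocado $0.0346.
With no serving limits, use only oats: 133 mg / 54 mg = 2.463 servings × $0.25 = $0.62.

$0.62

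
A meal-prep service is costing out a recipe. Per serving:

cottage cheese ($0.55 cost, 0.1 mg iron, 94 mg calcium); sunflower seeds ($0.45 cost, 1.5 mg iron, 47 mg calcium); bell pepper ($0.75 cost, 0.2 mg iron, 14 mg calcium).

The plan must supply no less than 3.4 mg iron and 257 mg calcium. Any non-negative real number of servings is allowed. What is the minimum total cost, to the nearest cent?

cottage cheese only: max(3.4/0.1, 257/94) = 34 servings → $18.70.
sunflower seeds only: max(3.4/1.5, 257/47) = 5.468 servings → $2.46.
bell pepper only: max(3.4/0.2, 257/14) = 18.36 servings → $13.77.
cottage cheese + sunflower seeds with both tight: 1.656 servings and 2.156 servings → $1.88.
cottage cheese + bell pepper with both tight: 0.2184 servings and 16.89 servings → $12.79.
sunflower seeds + bell pepper: the both-tight solution has a negative serving — not a feasible corner.
The minimum over all feasible corners is $1.88.

$1.88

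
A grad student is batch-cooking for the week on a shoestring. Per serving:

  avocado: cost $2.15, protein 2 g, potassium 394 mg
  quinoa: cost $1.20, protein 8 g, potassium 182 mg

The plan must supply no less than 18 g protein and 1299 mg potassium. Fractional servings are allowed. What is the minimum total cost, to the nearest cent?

With two linear requirements the optimum uses one or two foods; enumerate the corners.
avocado only: max(18/2, 1299/394) = 9 servings → $19.35.
quinoa only: max(18/8, 1299/182) = 7.137 servings → $8.56.
avocado + quinoa with both tight: 2.552 servings and 1.612 servings → $7.42.
Cheapest feasible corner: $7.42.

$7.42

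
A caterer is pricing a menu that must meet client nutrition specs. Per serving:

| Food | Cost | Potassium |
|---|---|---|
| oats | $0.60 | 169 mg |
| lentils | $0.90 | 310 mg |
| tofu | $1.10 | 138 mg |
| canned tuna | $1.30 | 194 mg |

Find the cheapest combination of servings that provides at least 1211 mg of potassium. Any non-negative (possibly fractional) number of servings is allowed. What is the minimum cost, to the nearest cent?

$3.52

Cost per mg of potassium: lentils $0.0029, oats $0.0036, canned tuna $0.0067, tofu $0.0080.
With no serving limits, use only lentils: 1211 mg / 310 mg = 3.906 servings × $0.90 = $3.52.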